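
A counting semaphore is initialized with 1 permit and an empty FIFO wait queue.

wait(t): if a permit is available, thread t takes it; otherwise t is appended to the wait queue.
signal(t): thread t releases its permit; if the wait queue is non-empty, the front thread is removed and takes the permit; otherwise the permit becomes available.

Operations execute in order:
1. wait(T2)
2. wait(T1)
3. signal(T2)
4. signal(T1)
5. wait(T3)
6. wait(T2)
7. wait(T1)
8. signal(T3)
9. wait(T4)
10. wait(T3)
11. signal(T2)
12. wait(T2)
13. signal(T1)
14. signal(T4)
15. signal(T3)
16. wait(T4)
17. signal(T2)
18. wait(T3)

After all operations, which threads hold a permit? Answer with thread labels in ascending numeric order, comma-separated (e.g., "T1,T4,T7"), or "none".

Step 1: wait(T2) -> count=0 queue=[] holders={T2}
Step 2: wait(T1) -> count=0 queue=[T1] holders={T2}
Step 3: signal(T2) -> count=0 queue=[] holders={T1}
Step 4: signal(T1) -> count=1 queue=[] holders={none}
Step 5: wait(T3) -> count=0 queue=[] holders={T3}
Step 6: wait(T2) -> count=0 queue=[T2] holders={T3}
Step 7: wait(T1) -> count=0 queue=[T2,T1] holders={T3}
Step 8: signal(T3) -> count=0 queue=[T1] holders={T2}
Step 9: wait(T4) -> count=0 queue=[T1,T4] holders={T2}
Step 10: wait(T3) -> count=0 queue=[T1,T4,T3] holders={T2}
Step 11: signal(T2) -> count=0 queue=[T4,T3] holders={T1}
Step 12: wait(T2) -> count=0 queue=[T4,T3,T2] holders={T1}
Step 13: signal(T1) -> count=0 queue=[T3,T2] holders={T4}
Step 14: signal(T4) -> count=0 queue=[T2] holders={T3}
Step 15: signal(T3) -> count=0 queue=[] holders={T2}
Step 16: wait(T4) -> count=0 queue=[T4] holders={T2}
Step 17: signal(T2) -> count=0 queue=[] holders={T4}
Step 18: wait(T3) -> count=0 queue=[T3] holders={T4}
Final holders: T4

Answer: T4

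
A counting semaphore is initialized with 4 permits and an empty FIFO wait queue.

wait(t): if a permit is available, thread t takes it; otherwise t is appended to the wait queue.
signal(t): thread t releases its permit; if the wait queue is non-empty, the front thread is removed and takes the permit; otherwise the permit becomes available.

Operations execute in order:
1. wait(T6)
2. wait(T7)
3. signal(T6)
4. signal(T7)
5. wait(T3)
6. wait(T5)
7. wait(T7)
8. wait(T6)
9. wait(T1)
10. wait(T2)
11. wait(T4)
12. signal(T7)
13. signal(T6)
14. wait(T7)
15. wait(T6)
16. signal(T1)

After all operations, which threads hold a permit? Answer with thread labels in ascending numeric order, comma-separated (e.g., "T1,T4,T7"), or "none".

Answer: T2,T3,T4,T5

Derivation:
Step 1: wait(T6) -> count=3 queue=[] holders={T6}
Step 2: wait(T7) -> count=2 queue=[] holders={T6,T7}
Step 3: signal(T6) -> count=3 queue=[] holders={T7}
Step 4: signal(T7) -> count=4 queue=[] holders={none}
Step 5: wait(T3) -> count=3 queue=[] holders={T3}
Step 6: wait(T5) -> count=2 queue=[] holders={T3,T5}
Step 7: wait(T7) -> count=1 queue=[] holders={T3,T5,T7}
Step 8: wait(T6) -> count=0 queue=[] holders={T3,T5,T6,T7}
Step 9: wait(T1) -> count=0 queue=[T1] holders={T3,T5,T6,T7}
Step 10: wait(T2) -> count=0 queue=[T1,T2] holders={T3,T5,T6,T7}
Step 11: wait(T4) -> count=0 queue=[T1,T2,T4] holders={T3,T5,T6,T7}
Step 12: signal(T7) -> count=0 queue=[T2,T4] holders={T1,T3,T5,T6}
Step 13: signal(T6) -> count=0 queue=[T4] holders={T1,T2,T3,T5}
Step 14: wait(T7) -> count=0 queue=[T4,T7] holders={T1,T2,T3,T5}
Step 15: wait(T6) -> count=0 queue=[T4,T7,T6] holders={T1,T2,T3,T5}
Step 16: signal(T1) -> count=0 queue=[T7,T6] holders={T2,T3,T4,T5}
Final holders: T2,T3,T4,T5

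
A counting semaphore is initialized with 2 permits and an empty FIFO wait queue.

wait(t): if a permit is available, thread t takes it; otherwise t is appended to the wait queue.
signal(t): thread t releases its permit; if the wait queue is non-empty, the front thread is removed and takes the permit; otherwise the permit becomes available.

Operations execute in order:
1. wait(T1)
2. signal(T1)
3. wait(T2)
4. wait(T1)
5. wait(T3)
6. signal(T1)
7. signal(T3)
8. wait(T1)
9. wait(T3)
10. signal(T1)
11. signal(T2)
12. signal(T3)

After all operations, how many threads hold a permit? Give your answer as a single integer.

Answer: 0

Derivation:
Step 1: wait(T1) -> count=1 queue=[] holders={T1}
Step 2: signal(T1) -> count=2 queue=[] holders={none}
Step 3: wait(T2) -> count=1 queue=[] holders={T2}
Step 4: wait(T1) -> count=0 queue=[] holders={T1,T2}
Step 5: wait(T3) -> count=0 queue=[T3] holders={T1,T2}
Step 6: signal(T1) -> count=0 queue=[] holders={T2,T3}
Step 7: signal(T3) -> count=1 queue=[] holders={T2}
Step 8: wait(T1) -> count=0 queue=[] holders={T1,T2}
Step 9: wait(T3) -> count=0 queue=[T3] holders={T1,T2}
Step 10: signal(T1) -> count=0 queue=[] holders={T2,T3}
Step 11: signal(T2) -> count=1 queue=[] holders={T3}
Step 12: signal(T3) -> count=2 queue=[] holders={none}
Final holders: {none} -> 0 thread(s)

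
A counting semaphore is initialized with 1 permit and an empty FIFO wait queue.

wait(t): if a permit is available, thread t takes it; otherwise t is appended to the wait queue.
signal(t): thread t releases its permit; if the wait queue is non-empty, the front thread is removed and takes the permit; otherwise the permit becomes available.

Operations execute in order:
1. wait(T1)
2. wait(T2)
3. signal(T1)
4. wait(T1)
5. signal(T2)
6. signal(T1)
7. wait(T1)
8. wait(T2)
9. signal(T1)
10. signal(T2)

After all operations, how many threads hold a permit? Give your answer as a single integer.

Answer: 0

Derivation:
Step 1: wait(T1) -> count=0 queue=[] holders={T1}
Step 2: wait(T2) -> count=0 queue=[T2] holders={T1}
Step 3: signal(T1) -> count=0 queue=[] holders={T2}
Step 4: wait(T1) -> count=0 queue=[T1] holders={T2}
Step 5: signal(T2) -> count=0 queue=[] holders={T1}
Step 6: signal(T1) -> count=1 queue=[] holders={none}
Step 7: wait(T1) -> count=0 queue=[] holders={T1}
Step 8: wait(T2) -> count=0 queue=[T2] holders={T1}
Step 9: signal(T1) -> count=0 queue=[] holders={T2}
Step 10: signal(T2) -> count=1 queue=[] holders={none}
Final holders: {none} -> 0 thread(s)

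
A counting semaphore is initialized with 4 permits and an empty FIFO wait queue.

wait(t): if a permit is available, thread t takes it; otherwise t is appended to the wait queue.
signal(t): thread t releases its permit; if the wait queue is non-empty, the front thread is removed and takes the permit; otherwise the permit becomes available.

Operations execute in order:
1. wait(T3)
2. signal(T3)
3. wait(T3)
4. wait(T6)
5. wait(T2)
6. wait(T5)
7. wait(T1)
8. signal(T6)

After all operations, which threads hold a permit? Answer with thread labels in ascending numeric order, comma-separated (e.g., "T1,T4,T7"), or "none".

Answer: T1,T2,T3,T5

Derivation:
Step 1: wait(T3) -> count=3 queue=[] holders={T3}
Step 2: signal(T3) -> count=4 queue=[] holders={none}
Step 3: wait(T3) -> count=3 queue=[] holders={T3}
Step 4: wait(T6) -> count=2 queue=[] holders={T3,T6}
Step 5: wait(T2) -> count=1 queue=[] holders={T2,T3,T6}
Step 6: wait(T5) -> count=0 queue=[] holders={T2,T3,T5,T6}
Step 7: wait(T1) -> count=0 queue=[T1] holders={T2,T3,T5,T6}
Step 8: signal(T6) -> count=0 queue=[] holders={T1,T2,T3,T5}
Final holders: T1,T2,T3,T5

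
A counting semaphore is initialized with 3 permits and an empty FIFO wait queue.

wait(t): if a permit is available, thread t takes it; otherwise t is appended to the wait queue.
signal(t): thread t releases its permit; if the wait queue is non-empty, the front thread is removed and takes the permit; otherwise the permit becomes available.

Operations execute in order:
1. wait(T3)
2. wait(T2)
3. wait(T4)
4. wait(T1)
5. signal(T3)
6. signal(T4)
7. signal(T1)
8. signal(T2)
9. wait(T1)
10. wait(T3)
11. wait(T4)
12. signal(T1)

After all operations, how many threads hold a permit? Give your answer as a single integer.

Step 1: wait(T3) -> count=2 queue=[] holders={T3}
Step 2: wait(T2) -> count=1 queue=[] holders={T2,T3}
Step 3: wait(T4) -> count=0 queue=[] holders={T2,T3,T4}
Step 4: wait(T1) -> count=0 queue=[T1] holders={T2,T3,T4}
Step 5: signal(T3) -> count=0 queue=[] holders={T1,T2,T4}
Step 6: signal(T4) -> count=1 queue=[] holders={T1,T2}
Step 7: signal(T1) -> count=2 queue=[] holders={T2}
Step 8: signal(T2) -> count=3 queue=[] holders={none}
Step 9: wait(T1) -> count=2 queue=[] holders={T1}
Step 10: wait(T3) -> count=1 queue=[] holders={T1,T3}
Step 11: wait(T4) -> count=0 queue=[] holders={T1,T3,T4}
Step 12: signal(T1) -> count=1 queue=[] holders={T3,T4}
Final holders: {T3,T4} -> 2 thread(s)

Answer: 2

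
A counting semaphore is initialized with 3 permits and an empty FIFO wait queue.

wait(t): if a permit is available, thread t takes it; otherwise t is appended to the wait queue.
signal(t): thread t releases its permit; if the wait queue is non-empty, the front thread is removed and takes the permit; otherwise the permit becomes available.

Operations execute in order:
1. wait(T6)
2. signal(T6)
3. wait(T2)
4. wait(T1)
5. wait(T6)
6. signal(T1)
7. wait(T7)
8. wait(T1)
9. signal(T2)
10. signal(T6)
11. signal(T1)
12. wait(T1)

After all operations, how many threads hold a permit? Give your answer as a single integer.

Answer: 2

Derivation:
Step 1: wait(T6) -> count=2 queue=[] holders={T6}
Step 2: signal(T6) -> count=3 queue=[] holders={none}
Step 3: wait(T2) -> count=2 queue=[] holders={T2}
Step 4: wait(T1) -> count=1 queue=[] holders={T1,T2}
Step 5: wait(T6) -> count=0 queue=[] holders={T1,T2,T6}
Step 6: signal(T1) -> count=1 queue=[] holders={T2,T6}
Step 7: wait(T7) -> count=0 queue=[] holders={T2,T6,T7}
Step 8: wait(T1) -> count=0 queue=[T1] holders={T2,T6,T7}
Step 9: signal(T2) -> count=0 queue=[] holders={T1,T6,T7}
Step 10: signal(T6) -> count=1 queue=[] holders={T1,T7}
Step 11: signal(T1) -> count=2 queue=[] holders={T7}
Step 12: wait(T1) -> count=1 queue=[] holders={T1,T7}
Final holders: {T1,T7} -> 2 thread(s)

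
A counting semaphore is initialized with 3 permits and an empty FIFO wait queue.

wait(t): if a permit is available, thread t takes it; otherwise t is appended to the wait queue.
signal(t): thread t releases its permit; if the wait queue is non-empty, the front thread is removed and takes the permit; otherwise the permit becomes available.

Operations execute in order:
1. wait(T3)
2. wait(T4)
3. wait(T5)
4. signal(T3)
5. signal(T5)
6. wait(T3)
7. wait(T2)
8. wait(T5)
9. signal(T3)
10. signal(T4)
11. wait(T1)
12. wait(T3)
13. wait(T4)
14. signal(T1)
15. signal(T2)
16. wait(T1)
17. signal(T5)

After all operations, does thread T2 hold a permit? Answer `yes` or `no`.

Answer: no

Derivation:
Step 1: wait(T3) -> count=2 queue=[] holders={T3}
Step 2: wait(T4) -> count=1 queue=[] holders={T3,T4}
Step 3: wait(T5) -> count=0 queue=[] holders={T3,T4,T5}
Step 4: signal(T3) -> count=1 queue=[] holders={T4,T5}
Step 5: signal(T5) -> count=2 queue=[] holders={T4}
Step 6: wait(T3) -> count=1 queue=[] holders={T3,T4}
Step 7: wait(T2) -> count=0 queue=[] holders={T2,T3,T4}
Step 8: wait(T5) -> count=0 queue=[T5] holders={T2,T3,T4}
Step 9: signal(T3) -> count=0 queue=[] holders={T2,T4,T5}
Step 10: signal(T4) -> count=1 queue=[] holders={T2,T5}
Step 11: wait(T1) -> count=0 queue=[] holders={T1,T2,T5}
Step 12: wait(T3) -> count=0 queue=[T3] holders={T1,T2,T5}
Step 13: wait(T4) -> count=0 queue=[T3,T4] holders={T1,T2,T5}
Step 14: signal(T1) -> count=0 queue=[T4] holders={T2,T3,T5}
Step 15: signal(T2) -> count=0 queue=[] holders={T3,T4,T5}
Step 16: wait(T1) -> count=0 queue=[T1] holders={T3,T4,T5}
Step 17: signal(T5) -> count=0 queue=[] holders={T1,T3,T4}
Final holders: {T1,T3,T4} -> T2 not in holders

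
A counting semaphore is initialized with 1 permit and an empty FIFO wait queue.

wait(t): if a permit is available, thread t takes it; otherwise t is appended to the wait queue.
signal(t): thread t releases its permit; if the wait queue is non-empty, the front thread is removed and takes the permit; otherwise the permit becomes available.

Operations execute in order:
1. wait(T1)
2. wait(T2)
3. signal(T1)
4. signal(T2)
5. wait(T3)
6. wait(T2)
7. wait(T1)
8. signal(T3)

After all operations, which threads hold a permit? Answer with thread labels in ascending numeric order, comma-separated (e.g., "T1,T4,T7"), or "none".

Answer: T2

Derivation:
Step 1: wait(T1) -> count=0 queue=[] holders={T1}
Step 2: wait(T2) -> count=0 queue=[T2] holders={T1}
Step 3: signal(T1) -> count=0 queue=[] holders={T2}
Step 4: signal(T2) -> count=1 queue=[] holders={none}
Step 5: wait(T3) -> count=0 queue=[] holders={T3}
Step 6: wait(T2) -> count=0 queue=[T2] holders={T3}
Step 7: wait(T1) -> count=0 queue=[T2,T1] holders={T3}
Step 8: signal(T3) -> count=0 queue=[T1] holders={T2}
Final holders: T2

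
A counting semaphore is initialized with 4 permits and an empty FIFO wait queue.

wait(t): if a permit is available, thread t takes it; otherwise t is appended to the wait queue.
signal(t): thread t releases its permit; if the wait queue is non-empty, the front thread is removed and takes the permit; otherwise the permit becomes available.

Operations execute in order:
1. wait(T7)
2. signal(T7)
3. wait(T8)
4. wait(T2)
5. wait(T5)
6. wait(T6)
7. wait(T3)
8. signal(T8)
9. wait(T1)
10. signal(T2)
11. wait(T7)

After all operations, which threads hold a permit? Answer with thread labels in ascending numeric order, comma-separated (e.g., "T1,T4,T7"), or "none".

Step 1: wait(T7) -> count=3 queue=[] holders={T7}
Step 2: signal(T7) -> count=4 queue=[] holders={none}
Step 3: wait(T8) -> count=3 queue=[] holders={T8}
Step 4: wait(T2) -> count=2 queue=[] holders={T2,T8}
Step 5: wait(T5) -> count=1 queue=[] holders={T2,T5,T8}
Step 6: wait(T6) -> count=0 queue=[] holders={T2,T5,T6,T8}
Step 7: wait(T3) -> count=0 queue=[T3] holders={T2,T5,T6,T8}
Step 8: signal(T8) -> count=0 queue=[] holders={T2,T3,T5,T6}
Step 9: wait(T1) -> count=0 queue=[T1] holders={T2,T3,T5,T6}
Step 10: signal(T2) -> count=0 queue=[] holders={T1,T3,T5,T6}
Step 11: wait(T7) -> count=0 queue=[T7] holders={T1,T3,T5,T6}
Final holders: T1,T3,T5,T6

Answer: T1,T3,T5,T6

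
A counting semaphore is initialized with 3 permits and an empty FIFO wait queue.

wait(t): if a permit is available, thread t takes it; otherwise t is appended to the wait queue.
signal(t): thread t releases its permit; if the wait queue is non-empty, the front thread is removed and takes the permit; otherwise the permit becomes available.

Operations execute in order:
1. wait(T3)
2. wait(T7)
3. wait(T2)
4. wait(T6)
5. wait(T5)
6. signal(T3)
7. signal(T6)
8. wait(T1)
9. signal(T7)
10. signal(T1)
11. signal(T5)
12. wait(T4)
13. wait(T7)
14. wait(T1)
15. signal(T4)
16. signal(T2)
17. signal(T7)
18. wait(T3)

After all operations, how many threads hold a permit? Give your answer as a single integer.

Step 1: wait(T3) -> count=2 queue=[] holders={T3}
Step 2: wait(T7) -> count=1 queue=[] holders={T3,T7}
Step 3: wait(T2) -> count=0 queue=[] holders={T2,T3,T7}
Step 4: wait(T6) -> count=0 queue=[T6] holders={T2,T3,T7}
Step 5: wait(T5) -> count=0 queue=[T6,T5] holders={T2,T3,T7}
Step 6: signal(T3) -> count=0 queue=[T5] holders={T2,T6,T7}
Step 7: signal(T6) -> count=0 queue=[] holders={T2,T5,T7}
Step 8: wait(T1) -> count=0 queue=[T1] holders={T2,T5,T7}
Step 9: signal(T7) -> count=0 queue=[] holders={T1,T2,T5}
Step 10: signal(T1) -> count=1 queue=[] holders={T2,T5}
Step 11: signal(T5) -> count=2 queue=[] holders={T2}
Step 12: wait(T4) -> count=1 queue=[] holders={T2,T4}
Step 13: wait(T7) -> count=0 queue=[] holders={T2,T4,T7}
Step 14: wait(T1) -> count=0 queue=[T1] holders={T2,T4,T7}
Step 15: signal(T4) -> count=0 queue=[] holders={T1,T2,T7}
Step 16: signal(T2) -> count=1 queue=[] holders={T1,T7}
Step 17: signal(T7) -> count=2 queue=[] holders={T1}
Step 18: wait(T3) -> count=1 queue=[] holders={T1,T3}
Final holders: {T1,T3} -> 2 thread(s)

Answer: 2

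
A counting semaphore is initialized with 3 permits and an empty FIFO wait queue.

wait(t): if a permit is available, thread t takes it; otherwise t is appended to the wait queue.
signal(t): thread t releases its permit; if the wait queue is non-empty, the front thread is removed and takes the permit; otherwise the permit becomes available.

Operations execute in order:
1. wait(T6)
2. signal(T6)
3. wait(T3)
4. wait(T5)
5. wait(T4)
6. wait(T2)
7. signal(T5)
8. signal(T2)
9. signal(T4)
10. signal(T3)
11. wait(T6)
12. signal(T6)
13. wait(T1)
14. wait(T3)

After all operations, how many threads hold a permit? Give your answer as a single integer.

Step 1: wait(T6) -> count=2 queue=[] holders={T6}
Step 2: signal(T6) -> count=3 queue=[] holders={none}
Step 3: wait(T3) -> count=2 queue=[] holders={T3}
Step 4: wait(T5) -> count=1 queue=[] holders={T3,T5}
Step 5: wait(T4) -> count=0 queue=[] holders={T3,T4,T5}
Step 6: wait(T2) -> count=0 queue=[T2] holders={T3,T4,T5}
Step 7: signal(T5) -> count=0 queue=[] holders={T2,T3,T4}
Step 8: signal(T2) -> count=1 queue=[] holders={T3,T4}
Step 9: signal(T4) -> count=2 queue=[] holders={T3}
Step 10: signal(T3) -> count=3 queue=[] holders={none}
Step 11: wait(T6) -> count=2 queue=[] holders={T6}
Step 12: signal(T6) -> count=3 queue=[] holders={none}
Step 13: wait(T1) -> count=2 queue=[] holders={T1}
Step 14: wait(T3) -> count=1 queue=[] holders={T1,T3}
Final holders: {T1,T3} -> 2 thread(s)

Answer: 2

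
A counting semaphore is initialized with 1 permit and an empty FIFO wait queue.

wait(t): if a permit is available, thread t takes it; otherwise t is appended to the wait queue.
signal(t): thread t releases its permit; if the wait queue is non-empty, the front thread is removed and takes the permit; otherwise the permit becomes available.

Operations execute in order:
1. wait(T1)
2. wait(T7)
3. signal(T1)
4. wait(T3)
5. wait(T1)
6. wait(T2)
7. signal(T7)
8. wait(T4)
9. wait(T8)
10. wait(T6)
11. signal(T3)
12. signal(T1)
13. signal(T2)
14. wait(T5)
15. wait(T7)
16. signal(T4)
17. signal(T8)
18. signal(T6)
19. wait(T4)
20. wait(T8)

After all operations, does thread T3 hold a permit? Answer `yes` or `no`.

Step 1: wait(T1) -> count=0 queue=[] holders={T1}
Step 2: wait(T7) -> count=0 queue=[T7] holders={T1}
Step 3: signal(T1) -> count=0 queue=[] holders={T7}
Step 4: wait(T3) -> count=0 queue=[T3] holders={T7}
Step 5: wait(T1) -> count=0 queue=[T3,T1] holders={T7}
Step 6: wait(T2) -> count=0 queue=[T3,T1,T2] holders={T7}
Step 7: signal(T7) -> count=0 queue=[T1,T2] holders={T3}
Step 8: wait(T4) -> count=0 queue=[T1,T2,T4] holders={T3}
Step 9: wait(T8) -> count=0 queue=[T1,T2,T4,T8] holders={T3}
Step 10: wait(T6) -> count=0 queue=[T1,T2,T4,T8,T6] holders={T3}
Step 11: signal(T3) -> count=0 queue=[T2,T4,T8,T6] holders={T1}
Step 12: signal(T1) -> count=0 queue=[T4,T8,T6] holders={T2}
Step 13: signal(T2) -> count=0 queue=[T8,T6] holders={T4}
Step 14: wait(T5) -> count=0 queue=[T8,T6,T5] holders={T4}
Step 15: wait(T7) -> count=0 queue=[T8,T6,T5,T7] holders={T4}
Step 16: signal(T4) -> count=0 queue=[T6,T5,T7] holders={T8}
Step 17: signal(T8) -> count=0 queue=[T5,T7] holders={T6}
Step 18: signal(T6) -> count=0 queue=[T7] holders={T5}
Step 19: wait(T4) -> count=0 queue=[T7,T4] holders={T5}
Step 20: wait(T8) -> count=0 queue=[T7,T4,T8] holders={T5}
Final holders: {T5} -> T3 not in holders

Answer: no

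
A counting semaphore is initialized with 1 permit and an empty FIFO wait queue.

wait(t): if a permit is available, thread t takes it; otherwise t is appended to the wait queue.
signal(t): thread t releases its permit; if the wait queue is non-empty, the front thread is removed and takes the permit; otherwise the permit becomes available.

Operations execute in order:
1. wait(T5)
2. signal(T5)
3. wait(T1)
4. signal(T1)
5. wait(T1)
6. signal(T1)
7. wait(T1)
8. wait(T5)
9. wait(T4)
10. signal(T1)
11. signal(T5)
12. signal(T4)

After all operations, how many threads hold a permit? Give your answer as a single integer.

Answer: 0

Derivation:
Step 1: wait(T5) -> count=0 queue=[] holders={T5}
Step 2: signal(T5) -> count=1 queue=[] holders={none}
Step 3: wait(T1) -> count=0 queue=[] holders={T1}
Step 4: signal(T1) -> count=1 queue=[] holders={none}
Step 5: wait(T1) -> count=0 queue=[] holders={T1}
Step 6: signal(T1) -> count=1 queue=[] holders={none}
Step 7: wait(T1) -> count=0 queue=[] holders={T1}
Step 8: wait(T5) -> count=0 queue=[T5] holders={T1}
Step 9: wait(T4) -> count=0 queue=[T5,T4] holders={T1}
Step 10: signal(T1) -> count=0 queue=[T4] holders={T5}
Step 11: signal(T5) -> count=0 queue=[] holders={T4}
Step 12: signal(T4) -> count=1 queue=[] holders={none}
Final holders: {none} -> 0 thread(s)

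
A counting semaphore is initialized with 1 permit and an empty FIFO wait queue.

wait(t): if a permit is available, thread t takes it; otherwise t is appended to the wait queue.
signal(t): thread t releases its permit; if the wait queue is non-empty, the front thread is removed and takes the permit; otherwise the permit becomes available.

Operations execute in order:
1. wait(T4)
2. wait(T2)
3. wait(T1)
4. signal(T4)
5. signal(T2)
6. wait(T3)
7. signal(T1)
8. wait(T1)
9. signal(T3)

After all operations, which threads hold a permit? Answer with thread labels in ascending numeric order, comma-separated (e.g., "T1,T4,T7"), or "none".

Answer: T1

Derivation:
Step 1: wait(T4) -> count=0 queue=[] holders={T4}
Step 2: wait(T2) -> count=0 queue=[T2] holders={T4}
Step 3: wait(T1) -> count=0 queue=[T2,T1] holders={T4}
Step 4: signal(T4) -> count=0 queue=[T1] holders={T2}
Step 5: signal(T2) -> count=0 queue=[] holders={T1}
Step 6: wait(T3) -> count=0 queue=[T3] holders={T1}
Step 7: signal(T1) -> count=0 queue=[] holders={T3}
Step 8: wait(T1) -> count=0 queue=[T1] holders={T3}
Step 9: signal(T3) -> count=0 queue=[] holders={T1}
Final holders: T1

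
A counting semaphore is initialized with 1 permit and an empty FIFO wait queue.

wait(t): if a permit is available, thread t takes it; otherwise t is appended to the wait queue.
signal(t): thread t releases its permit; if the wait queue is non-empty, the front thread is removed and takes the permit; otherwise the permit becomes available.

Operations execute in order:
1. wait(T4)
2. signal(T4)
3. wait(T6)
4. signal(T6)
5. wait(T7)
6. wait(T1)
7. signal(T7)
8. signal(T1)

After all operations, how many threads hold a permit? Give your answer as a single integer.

Answer: 0

Derivation:
Step 1: wait(T4) -> count=0 queue=[] holders={T4}
Step 2: signal(T4) -> count=1 queue=[] holders={none}
Step 3: wait(T6) -> count=0 queue=[] holders={T6}
Step 4: signal(T6) -> count=1 queue=[] holders={none}
Step 5: wait(T7) -> count=0 queue=[] holders={T7}
Step 6: wait(T1) -> count=0 queue=[T1] holders={T7}
Step 7: signal(T7) -> count=0 queue=[] holders={T1}
Step 8: signal(T1) -> count=1 queue=[] holders={none}
Final holders: {none} -> 0 thread(s)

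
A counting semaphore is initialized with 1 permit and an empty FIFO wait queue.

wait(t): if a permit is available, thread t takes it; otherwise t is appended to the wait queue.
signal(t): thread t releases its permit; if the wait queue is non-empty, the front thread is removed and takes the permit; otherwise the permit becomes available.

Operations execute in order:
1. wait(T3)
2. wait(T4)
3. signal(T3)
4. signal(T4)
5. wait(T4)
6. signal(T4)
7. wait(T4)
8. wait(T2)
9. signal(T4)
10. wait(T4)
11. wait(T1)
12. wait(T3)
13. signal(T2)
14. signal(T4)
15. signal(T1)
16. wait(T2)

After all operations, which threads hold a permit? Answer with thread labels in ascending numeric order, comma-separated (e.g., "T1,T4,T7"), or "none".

Step 1: wait(T3) -> count=0 queue=[] holders={T3}
Step 2: wait(T4) -> count=0 queue=[T4] holders={T3}
Step 3: signal(T3) -> count=0 queue=[] holders={T4}
Step 4: signal(T4) -> count=1 queue=[] holders={none}
Step 5: wait(T4) -> count=0 queue=[] holders={T4}
Step 6: signal(T4) -> count=1 queue=[] holders={none}
Step 7: wait(T4) -> count=0 queue=[] holders={T4}
Step 8: wait(T2) -> count=0 queue=[T2] holders={T4}
Step 9: signal(T4) -> count=0 queue=[] holders={T2}
Step 10: wait(T4) -> count=0 queue=[T4] holders={T2}
Step 11: wait(T1) -> count=0 queue=[T4,T1] holders={T2}
Step 12: wait(T3) -> count=0 queue=[T4,T1,T3] holders={T2}
Step 13: signal(T2) -> count=0 queue=[T1,T3] holders={T4}
Step 14: signal(T4) -> count=0 queue=[T3] holders={T1}
Step 15: signal(T1) -> count=0 queue=[] holders={T3}
Step 16: wait(T2) -> count=0 queue=[T2] holders={T3}
Final holders: T3

Answer: T3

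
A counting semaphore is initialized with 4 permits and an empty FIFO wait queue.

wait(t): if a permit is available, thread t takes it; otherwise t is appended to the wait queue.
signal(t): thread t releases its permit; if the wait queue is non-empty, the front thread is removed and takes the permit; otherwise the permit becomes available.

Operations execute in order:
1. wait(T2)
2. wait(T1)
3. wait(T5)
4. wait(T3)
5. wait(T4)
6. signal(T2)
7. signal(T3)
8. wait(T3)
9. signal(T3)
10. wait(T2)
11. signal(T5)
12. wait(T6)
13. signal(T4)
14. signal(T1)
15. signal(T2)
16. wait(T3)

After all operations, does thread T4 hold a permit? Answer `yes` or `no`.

Answer: no

Derivation:
Step 1: wait(T2) -> count=3 queue=[] holders={T2}
Step 2: wait(T1) -> count=2 queue=[] holders={T1,T2}
Step 3: wait(T5) -> count=1 queue=[] holders={T1,T2,T5}
Step 4: wait(T3) -> count=0 queue=[] holders={T1,T2,T3,T5}
Step 5: wait(T4) -> count=0 queue=[T4] holders={T1,T2,T3,T5}
Step 6: signal(T2) -> count=0 queue=[] holders={T1,T3,T4,T5}
Step 7: signal(T3) -> count=1 queue=[] holders={T1,T4,T5}
Step 8: wait(T3) -> count=0 queue=[] holders={T1,T3,T4,T5}
Step 9: signal(T3) -> count=1 queue=[] holders={T1,T4,T5}
Step 10: wait(T2) -> count=0 queue=[] holders={T1,T2,T4,T5}
Step 11: signal(T5) -> count=1 queue=[] holders={T1,T2,T4}
Step 12: wait(T6) -> count=0 queue=[] holders={T1,T2,T4,T6}
Step 13: signal(T4) -> count=1 queue=[] holders={T1,T2,T6}
Step 14: signal(T1) -> count=2 queue=[] holders={T2,T6}
Step 15: signal(T2) -> count=3 queue=[] holders={T6}
Step 16: wait(T3) -> count=2 queue=[] holders={T3,T6}
Final holders: {T3,T6} -> T4 not in holders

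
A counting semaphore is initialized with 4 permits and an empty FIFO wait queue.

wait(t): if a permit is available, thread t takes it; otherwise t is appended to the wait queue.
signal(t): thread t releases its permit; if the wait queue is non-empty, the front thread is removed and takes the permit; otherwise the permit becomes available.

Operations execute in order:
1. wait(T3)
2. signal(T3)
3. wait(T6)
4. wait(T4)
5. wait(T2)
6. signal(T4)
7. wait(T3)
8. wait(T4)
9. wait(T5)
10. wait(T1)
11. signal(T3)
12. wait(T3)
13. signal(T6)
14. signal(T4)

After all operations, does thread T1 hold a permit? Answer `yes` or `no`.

Answer: yes

Derivation:
Step 1: wait(T3) -> count=3 queue=[] holders={T3}
Step 2: signal(T3) -> count=4 queue=[] holders={none}
Step 3: wait(T6) -> count=3 queue=[] holders={T6}
Step 4: wait(T4) -> count=2 queue=[] holders={T4,T6}
Step 5: wait(T2) -> count=1 queue=[] holders={T2,T4,T6}
Step 6: signal(T4) -> count=2 queue=[] holders={T2,T6}
Step 7: wait(T3) -> count=1 queue=[] holders={T2,T3,T6}
Step 8: wait(T4) -> count=0 queue=[] holders={T2,T3,T4,T6}
Step 9: wait(T5) -> count=0 queue=[T5] holders={T2,T3,T4,T6}
Step 10: wait(T1) -> count=0 queue=[T5,T1] holders={T2,T3,T4,T6}
Step 11: signal(T3) -> count=0 queue=[T1] holders={T2,T4,T5,T6}
Step 12: wait(T3) -> count=0 queue=[T1,T3] holders={T2,T4,T5,T6}
Step 13: signal(T6) -> count=0 queue=[T3] holders={T1,T2,T4,T5}
Step 14: signal(T4) -> count=0 queue=[] holders={T1,T2,T3,T5}
Final holders: {T1,T2,T3,T5} -> T1 in holders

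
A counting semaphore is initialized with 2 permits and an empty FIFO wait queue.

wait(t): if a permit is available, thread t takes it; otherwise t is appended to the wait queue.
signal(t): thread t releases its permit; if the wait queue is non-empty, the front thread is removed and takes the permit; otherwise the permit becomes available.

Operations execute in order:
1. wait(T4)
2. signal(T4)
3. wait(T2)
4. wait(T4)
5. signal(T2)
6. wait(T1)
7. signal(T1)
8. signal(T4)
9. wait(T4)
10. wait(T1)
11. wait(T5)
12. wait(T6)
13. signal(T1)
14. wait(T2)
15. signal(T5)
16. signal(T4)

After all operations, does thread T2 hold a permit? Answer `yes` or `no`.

Step 1: wait(T4) -> count=1 queue=[] holders={T4}
Step 2: signal(T4) -> count=2 queue=[] holders={none}
Step 3: wait(T2) -> count=1 queue=[] holders={T2}
Step 4: wait(T4) -> count=0 queue=[] holders={T2,T4}
Step 5: signal(T2) -> count=1 queue=[] holders={T4}
Step 6: wait(T1) -> count=0 queue=[] holders={T1,T4}
Step 7: signal(T1) -> count=1 queue=[] holders={T4}
Step 8: signal(T4) -> count=2 queue=[] holders={none}
Step 9: wait(T4) -> count=1 queue=[] holders={T4}
Step 10: wait(T1) -> count=0 queue=[] holders={T1,T4}
Step 11: wait(T5) -> count=0 queue=[T5] holders={T1,T4}
Step 12: wait(T6) -> count=0 queue=[T5,T6] holders={T1,T4}
Step 13: signal(T1) -> count=0 queue=[T6] holders={T4,T5}
Step 14: wait(T2) -> count=0 queue=[T6,T2] holders={T4,T5}
Step 15: signal(T5) -> count=0 queue=[T2] holders={T4,T6}
Step 16: signal(T4) -> count=0 queue=[] holders={T2,T6}
Final holders: {T2,T6} -> T2 in holders

Answer: yes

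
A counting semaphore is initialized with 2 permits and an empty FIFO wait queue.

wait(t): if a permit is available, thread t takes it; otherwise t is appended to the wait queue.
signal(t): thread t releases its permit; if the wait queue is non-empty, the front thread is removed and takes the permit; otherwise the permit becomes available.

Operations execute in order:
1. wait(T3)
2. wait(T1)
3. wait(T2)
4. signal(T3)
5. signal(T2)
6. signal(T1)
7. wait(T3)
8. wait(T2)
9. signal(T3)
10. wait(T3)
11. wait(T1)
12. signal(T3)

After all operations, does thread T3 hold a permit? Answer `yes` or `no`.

Step 1: wait(T3) -> count=1 queue=[] holders={T3}
Step 2: wait(T1) -> count=0 queue=[] holders={T1,T3}
Step 3: wait(T2) -> count=0 queue=[T2] holders={T1,T3}
Step 4: signal(T3) -> count=0 queue=[] holders={T1,T2}
Step 5: signal(T2) -> count=1 queue=[] holders={T1}
Step 6: signal(T1) -> count=2 queue=[] holders={none}
Step 7: wait(T3) -> count=1 queue=[] holders={T3}
Step 8: wait(T2) -> count=0 queue=[] holders={T2,T3}
Step 9: signal(T3) -> count=1 queue=[] holders={T2}
Step 10: wait(T3) -> count=0 queue=[] holders={T2,T3}
Step 11: wait(T1) -> count=0 queue=[T1] holders={T2,T3}
Step 12: signal(T3) -> count=0 queue=[] holders={T1,T2}
Final holders: {T1,T2} -> T3 not in holders

Answer: no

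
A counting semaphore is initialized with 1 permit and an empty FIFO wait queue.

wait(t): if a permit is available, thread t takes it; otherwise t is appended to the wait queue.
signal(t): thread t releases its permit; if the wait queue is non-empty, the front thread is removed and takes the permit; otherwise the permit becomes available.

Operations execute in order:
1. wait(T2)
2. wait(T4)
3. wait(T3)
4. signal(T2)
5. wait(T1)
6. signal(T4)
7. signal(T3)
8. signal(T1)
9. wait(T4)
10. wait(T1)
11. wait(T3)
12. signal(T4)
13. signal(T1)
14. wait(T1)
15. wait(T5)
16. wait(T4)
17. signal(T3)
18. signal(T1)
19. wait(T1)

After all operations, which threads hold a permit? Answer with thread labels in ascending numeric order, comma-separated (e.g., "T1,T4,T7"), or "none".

Step 1: wait(T2) -> count=0 queue=[] holders={T2}
Step 2: wait(T4) -> count=0 queue=[T4] holders={T2}
Step 3: wait(T3) -> count=0 queue=[T4,T3] holders={T2}
Step 4: signal(T2) -> count=0 queue=[T3] holders={T4}
Step 5: wait(T1) -> count=0 queue=[T3,T1] holders={T4}
Step 6: signal(T4) -> count=0 queue=[T1] holders={T3}
Step 7: signal(T3) -> count=0 queue=[] holders={T1}
Step 8: signal(T1) -> count=1 queue=[] holders={none}
Step 9: wait(T4) -> count=0 queue=[] holders={T4}
Step 10: wait(T1) -> count=0 queue=[T1] holders={T4}
Step 11: wait(T3) -> count=0 queue=[T1,T3] holders={T4}
Step 12: signal(T4) -> count=0 queue=[T3] holders={T1}
Step 13: signal(T1) -> count=0 queue=[] holders={T3}
Step 14: wait(T1) -> count=0 queue=[T1] holders={T3}
Step 15: wait(T5) -> count=0 queue=[T1,T5] holders={T3}
Step 16: wait(T4) -> count=0 queue=[T1,T5,T4] holders={T3}
Step 17: signal(T3) -> count=0 queue=[T5,T4] holders={T1}
Step 18: signal(T1) -> count=0 queue=[T4] holders={T5}
Step 19: wait(T1) -> count=0 queue=[T4,T1] holders={T5}
Final holders: T5

Answer: T5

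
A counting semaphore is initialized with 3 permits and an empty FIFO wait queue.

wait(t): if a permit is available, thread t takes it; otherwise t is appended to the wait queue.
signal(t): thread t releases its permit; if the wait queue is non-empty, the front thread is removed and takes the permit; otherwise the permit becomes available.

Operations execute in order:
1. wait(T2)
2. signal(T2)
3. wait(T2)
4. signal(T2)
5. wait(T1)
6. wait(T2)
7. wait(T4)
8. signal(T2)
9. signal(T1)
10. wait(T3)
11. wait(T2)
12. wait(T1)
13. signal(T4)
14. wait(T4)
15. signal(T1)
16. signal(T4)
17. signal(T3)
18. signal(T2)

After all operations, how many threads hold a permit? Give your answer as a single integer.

Answer: 0

Derivation:
Step 1: wait(T2) -> count=2 queue=[] holders={T2}
Step 2: signal(T2) -> count=3 queue=[] holders={none}
Step 3: wait(T2) -> count=2 queue=[] holders={T2}
Step 4: signal(T2) -> count=3 queue=[] holders={none}
Step 5: wait(T1) -> count=2 queue=[] holders={T1}
Step 6: wait(T2) -> count=1 queue=[] holders={T1,T2}
Step 7: wait(T4) -> count=0 queue=[] holders={T1,T2,T4}
Step 8: signal(T2) -> count=1 queue=[] holders={T1,T4}
Step 9: signal(T1) -> count=2 queue=[] holders={T4}
Step 10: wait(T3) -> count=1 queue=[] holders={T3,T4}
Step 11: wait(T2) -> count=0 queue=[] holders={T2,T3,T4}
Step 12: wait(T1) -> count=0 queue=[T1] holders={T2,T3,T4}
Step 13: signal(T4) -> count=0 queue=[] holders={T1,T2,T3}
Step 14: wait(T4) -> count=0 queue=[T4] holders={T1,T2,T3}
Step 15: signal(T1) -> count=0 queue=[] holders={T2,T3,T4}
Step 16: signal(T4) -> count=1 queue=[] holders={T2,T3}
Step 17: signal(T3) -> count=2 queue=[] holders={T2}
Step 18: signal(T2) -> count=3 queue=[] holders={none}
Final holders: {none} -> 0 thread(s)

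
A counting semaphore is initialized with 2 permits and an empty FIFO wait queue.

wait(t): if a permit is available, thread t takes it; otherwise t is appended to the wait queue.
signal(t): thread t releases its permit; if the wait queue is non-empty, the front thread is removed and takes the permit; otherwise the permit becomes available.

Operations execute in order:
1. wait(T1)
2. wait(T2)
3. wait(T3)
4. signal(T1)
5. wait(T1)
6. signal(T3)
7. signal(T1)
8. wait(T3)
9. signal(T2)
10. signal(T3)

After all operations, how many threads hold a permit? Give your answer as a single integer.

Answer: 0

Derivation:
Step 1: wait(T1) -> count=1 queue=[] holders={T1}
Step 2: wait(T2) -> count=0 queue=[] holders={T1,T2}
Step 3: wait(T3) -> count=0 queue=[T3] holders={T1,T2}
Step 4: signal(T1) -> count=0 queue=[] holders={T2,T3}
Step 5: wait(T1) -> count=0 queue=[T1] holders={T2,T3}
Step 6: signal(T3) -> count=0 queue=[] holders={T1,T2}
Step 7: signal(T1) -> count=1 queue=[] holders={T2}
Step 8: wait(T3) -> count=0 queue=[] holders={T2,T3}
Step 9: signal(T2) -> count=1 queue=[] holders={T3}
Step 10: signal(T3) -> count=2 queue=[] holders={none}
Final holders: {none} -> 0 thread(s)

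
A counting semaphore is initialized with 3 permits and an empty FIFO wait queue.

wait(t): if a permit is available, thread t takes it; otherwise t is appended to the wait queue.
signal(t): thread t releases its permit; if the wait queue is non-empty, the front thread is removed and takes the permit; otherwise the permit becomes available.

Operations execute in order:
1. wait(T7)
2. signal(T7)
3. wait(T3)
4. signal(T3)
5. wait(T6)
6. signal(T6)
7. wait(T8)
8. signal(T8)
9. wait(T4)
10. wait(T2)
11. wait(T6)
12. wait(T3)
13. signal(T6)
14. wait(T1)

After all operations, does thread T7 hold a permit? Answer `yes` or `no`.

Step 1: wait(T7) -> count=2 queue=[] holders={T7}
Step 2: signal(T7) -> count=3 queue=[] holders={none}
Step 3: wait(T3) -> count=2 queue=[] holders={T3}
Step 4: signal(T3) -> count=3 queue=[] holders={none}
Step 5: wait(T6) -> count=2 queue=[] holders={T6}
Step 6: signal(T6) -> count=3 queue=[] holders={none}
Step 7: wait(T8) -> count=2 queue=[] holders={T8}
Step 8: signal(T8) -> count=3 queue=[] holders={none}
Step 9: wait(T4) -> count=2 queue=[] holders={T4}
Step 10: wait(T2) -> count=1 queue=[] holders={T2,T4}
Step 11: wait(T6) -> count=0 queue=[] holders={T2,T4,T6}
Step 12: wait(T3) -> count=0 queue=[T3] holders={T2,T4,T6}
Step 13: signal(T6) -> count=0 queue=[] holders={T2,T3,T4}
Step 14: wait(T1) -> count=0 queue=[T1] holders={T2,T3,T4}
Final holders: {T2,T3,T4} -> T7 not in holders

Answer: no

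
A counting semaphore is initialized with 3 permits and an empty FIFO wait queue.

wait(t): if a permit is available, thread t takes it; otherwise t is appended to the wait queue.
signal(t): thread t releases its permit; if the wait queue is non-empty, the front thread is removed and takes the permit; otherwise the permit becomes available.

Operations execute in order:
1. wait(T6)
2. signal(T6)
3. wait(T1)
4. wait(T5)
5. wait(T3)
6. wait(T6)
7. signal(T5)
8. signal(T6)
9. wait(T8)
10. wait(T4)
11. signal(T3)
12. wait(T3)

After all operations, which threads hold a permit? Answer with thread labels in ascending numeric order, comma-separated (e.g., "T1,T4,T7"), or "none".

Step 1: wait(T6) -> count=2 queue=[] holders={T6}
Step 2: signal(T6) -> count=3 queue=[] holders={none}
Step 3: wait(T1) -> count=2 queue=[] holders={T1}
Step 4: wait(T5) -> count=1 queue=[] holders={T1,T5}
Step 5: wait(T3) -> count=0 queue=[] holders={T1,T3,T5}
Step 6: wait(T6) -> count=0 queue=[T6] holders={T1,T3,T5}
Step 7: signal(T5) -> count=0 queue=[] holders={T1,T3,T6}
Step 8: signal(T6) -> count=1 queue=[] holders={T1,T3}
Step 9: wait(T8) -> count=0 queue=[] holders={T1,T3,T8}
Step 10: wait(T4) -> count=0 queue=[T4] holders={T1,T3,T8}
Step 11: signal(T3) -> count=0 queue=[] holders={T1,T4,T8}
Step 12: wait(T3) -> count=0 queue=[T3] holders={T1,T4,T8}
Final holders: T1,T4,T8

Answer: T1,T4,T8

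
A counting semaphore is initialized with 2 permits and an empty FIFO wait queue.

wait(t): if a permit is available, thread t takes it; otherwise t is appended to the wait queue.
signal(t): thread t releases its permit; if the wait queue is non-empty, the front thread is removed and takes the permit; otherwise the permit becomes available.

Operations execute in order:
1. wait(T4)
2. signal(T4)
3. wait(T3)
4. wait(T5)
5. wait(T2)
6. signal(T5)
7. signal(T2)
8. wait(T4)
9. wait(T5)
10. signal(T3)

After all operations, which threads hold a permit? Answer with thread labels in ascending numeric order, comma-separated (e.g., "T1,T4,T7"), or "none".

Answer: T4,T5

Derivation:
Step 1: wait(T4) -> count=1 queue=[] holders={T4}
Step 2: signal(T4) -> count=2 queue=[] holders={none}
Step 3: wait(T3) -> count=1 queue=[] holders={T3}
Step 4: wait(T5) -> count=0 queue=[] holders={T3,T5}
Step 5: wait(T2) -> count=0 queue=[T2] holders={T3,T5}
Step 6: signal(T5) -> count=0 queue=[] holders={T2,T3}
Step 7: signal(T2) -> count=1 queue=[] holders={T3}
Step 8: wait(T4) -> count=0 queue=[] holders={T3,T4}
Step 9: wait(T5) -> count=0 queue=[T5] holders={T3,T4}
Step 10: signal(T3) -> count=0 queue=[] holders={T4,T5}
Final holders: T4,T5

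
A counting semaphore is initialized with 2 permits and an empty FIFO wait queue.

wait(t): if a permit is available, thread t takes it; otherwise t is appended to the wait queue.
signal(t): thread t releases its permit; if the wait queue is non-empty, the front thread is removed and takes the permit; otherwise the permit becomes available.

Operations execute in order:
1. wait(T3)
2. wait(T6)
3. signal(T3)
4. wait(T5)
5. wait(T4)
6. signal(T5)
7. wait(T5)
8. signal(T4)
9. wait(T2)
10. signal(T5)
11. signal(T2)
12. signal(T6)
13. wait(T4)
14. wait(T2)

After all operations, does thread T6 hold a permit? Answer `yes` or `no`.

Step 1: wait(T3) -> count=1 queue=[] holders={T3}
Step 2: wait(T6) -> count=0 queue=[] holders={T3,T6}
Step 3: signal(T3) -> count=1 queue=[] holders={T6}
Step 4: wait(T5) -> count=0 queue=[] holders={T5,T6}
Step 5: wait(T4) -> count=0 queue=[T4] holders={T5,T6}
Step 6: signal(T5) -> count=0 queue=[] holders={T4,T6}
Step 7: wait(T5) -> count=0 queue=[T5] holders={T4,T6}
Step 8: signal(T4) -> count=0 queue=[] holders={T5,T6}
Step 9: wait(T2) -> count=0 queue=[T2] holders={T5,T6}
Step 10: signal(T5) -> count=0 queue=[] holders={T2,T6}
Step 11: signal(T2) -> count=1 queue=[] holders={T6}
Step 12: signal(T6) -> count=2 queue=[] holders={none}
Step 13: wait(T4) -> count=1 queue=[] holders={T4}
Step 14: wait(T2) -> count=0 queue=[] holders={T2,T4}
Final holders: {T2,T4} -> T6 not in holders

Answer: no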